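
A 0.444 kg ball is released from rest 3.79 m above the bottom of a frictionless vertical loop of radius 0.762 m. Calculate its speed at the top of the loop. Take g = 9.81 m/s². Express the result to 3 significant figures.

v = 6.67 m/s

Energy conservation: mgh = ½mv_top² + mg(2r)
v_top² = 2g(h − 2r) = 2(9.81)(3.79 − 1.524) = 44.46
v_top = 6.668 m/s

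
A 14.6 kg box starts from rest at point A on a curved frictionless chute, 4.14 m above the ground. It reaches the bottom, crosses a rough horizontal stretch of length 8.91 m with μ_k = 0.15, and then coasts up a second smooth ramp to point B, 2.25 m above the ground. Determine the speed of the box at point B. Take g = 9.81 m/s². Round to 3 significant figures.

Energy at A: mgh₁ = (14.6)(9.81)(4.14) = 592.96 J
Friction loss: W_f = μ_k mg d = 191.4 J
At B: ½mv² + mgh₂ = mgh₁ − W_f
½mv² = 592.96 − 191.4 − 322.26 = 79.276 J
v = √(2 × 79.276/14.6) = 3.295 m/s

v = 3.30 m/s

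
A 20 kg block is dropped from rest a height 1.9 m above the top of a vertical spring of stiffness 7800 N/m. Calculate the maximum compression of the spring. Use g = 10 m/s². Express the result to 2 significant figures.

x = 0.34 m

Take the reference level at the top of the uncompressed spring. At max compression the block has fallen H + x and is momentarily at rest:
mg(H + x) = ½kx²
½(7800)x² − (20)(10)x − (20)(10)(1.9) = 0
3900x² − 200.0x − 380.0 = 0
x = [200.0 + √(40000 + 5.9280e+06)]/(2 × 3900) = 0.3388 m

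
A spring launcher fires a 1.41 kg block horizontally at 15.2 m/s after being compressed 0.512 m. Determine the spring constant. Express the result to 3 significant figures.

k = 1240 N/m

Energy stored in the spring equals the launch KE: ½kx² = ½mv²
k = mv²/x² = (1.41)(15.2)²/(0.512)² = 1243 N/m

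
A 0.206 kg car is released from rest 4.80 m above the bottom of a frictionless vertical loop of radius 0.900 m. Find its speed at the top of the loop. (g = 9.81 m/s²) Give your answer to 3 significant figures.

v = 7.67 m/s

Energy conservation: mgh = ½mv_top² + mg(2r)
v_top² = 2g(h − 2r) = 2(9.81)(4.80 − 1.800) = 58.86
v_top = 7.672 m/s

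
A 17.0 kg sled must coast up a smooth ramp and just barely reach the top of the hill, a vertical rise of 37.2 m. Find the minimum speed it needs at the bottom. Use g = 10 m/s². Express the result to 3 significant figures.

At the top it is momentarily at rest, so all KE converts to PE: ½mv² = mgh
v = √(2gh) = √(2 × 10 × 37.2) = 27.28 m/s

v = 27.3 m/s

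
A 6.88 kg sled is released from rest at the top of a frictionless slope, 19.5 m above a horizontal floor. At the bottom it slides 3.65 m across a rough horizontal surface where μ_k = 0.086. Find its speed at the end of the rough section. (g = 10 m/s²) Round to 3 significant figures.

v = 19.6 m/s

Energy at the top = energy at the end + work done against friction:
mgh = ½mv² + μ_k m g d
W_f = μ_k mg d = (0.086)(6.88)(10)(3.65) = 21.60 J
½mv² = mgh − W_f = 1341.6 − 21.60 = 1320.0 J
v = √(2 × 1320.0/6.88) = 19.59 m/s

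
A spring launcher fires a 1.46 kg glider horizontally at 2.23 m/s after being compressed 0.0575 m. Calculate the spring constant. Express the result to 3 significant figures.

k = 2200 N/m

½kx² = ½mv²
k = mv²/x² = (1.46)(2.23)²/(0.0575)² = 2196 N/m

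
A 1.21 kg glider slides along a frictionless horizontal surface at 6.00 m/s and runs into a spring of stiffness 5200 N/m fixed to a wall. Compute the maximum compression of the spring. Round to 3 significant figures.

Conservation of energy between contact and max compression: ½mv² = ½kx²
x = v√(m/k) = 6.00 × √(1.21/5200) = 0.09153 m

x = 0.0915 m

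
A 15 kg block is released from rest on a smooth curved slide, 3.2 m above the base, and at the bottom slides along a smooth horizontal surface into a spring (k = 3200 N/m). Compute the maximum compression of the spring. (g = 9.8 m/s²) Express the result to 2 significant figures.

Gravitational PE at the top equals spring PE at max compression: mgh = ½kx²
x = √(2mgh/k) = √(2 × 15 × 9.8 × 3.2 / 3200) = 0.5422 m

x = 0.54 m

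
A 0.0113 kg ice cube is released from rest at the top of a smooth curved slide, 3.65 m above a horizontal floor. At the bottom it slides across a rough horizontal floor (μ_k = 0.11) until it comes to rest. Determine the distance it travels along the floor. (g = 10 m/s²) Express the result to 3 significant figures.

d = 33.2 m

Applying the work–energy principle:
At rest all PE has been dissipated by friction: mgh = μ_k m g d
d = h/μ_k = 3.65/0.11 = 33.18 m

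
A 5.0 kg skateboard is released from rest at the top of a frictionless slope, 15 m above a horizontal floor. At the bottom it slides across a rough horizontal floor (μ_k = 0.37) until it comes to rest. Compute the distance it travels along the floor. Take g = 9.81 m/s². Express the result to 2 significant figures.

Applying the work–energy principle:
At rest all PE has been dissipated by friction: mgh = μ_k m g d
d = h/μ_k = 15/0.37 = 40.54 m

d = 41 m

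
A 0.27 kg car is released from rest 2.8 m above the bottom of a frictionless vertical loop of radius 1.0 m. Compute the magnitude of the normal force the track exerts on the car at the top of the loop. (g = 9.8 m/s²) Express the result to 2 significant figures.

Energy from release to top (height 2r): mgh = ½mv_top² + mg(2r)
v_top² = 2g(h − 2r) = 2(9.8)(2.8 − 2.000) = 15.680 m²/s²
At the top, both N and weight point toward the centre: N + mg = mv_top²/r
N = m(v_top²/r − g) = 0.27(15.680/1.0 − 9.8) = 1.588 N

N = 1.6 N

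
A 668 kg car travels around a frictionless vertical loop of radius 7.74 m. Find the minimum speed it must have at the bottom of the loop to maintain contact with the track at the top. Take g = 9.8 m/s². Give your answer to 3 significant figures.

v = 19.5 m/s

At the top: mg = mv_top²/r ⇒ v_top² = gr = 75.85 m²/s²
Energy from bottom to top (height 2r): ½mv_bot² = ½mv_top² + mg(2r)
v_bot² = gr + 4gr = 5gr = 379.3
v_bot = √(5gr) = 19.47 m/s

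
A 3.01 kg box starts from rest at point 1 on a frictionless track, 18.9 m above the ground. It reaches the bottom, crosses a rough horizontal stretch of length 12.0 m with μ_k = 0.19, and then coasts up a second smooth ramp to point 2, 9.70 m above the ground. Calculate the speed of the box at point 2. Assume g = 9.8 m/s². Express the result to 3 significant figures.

v = 11.6 m/s

Energy at 1: mgh₁ = (3.01)(9.8)(18.9) = 557.51 J
Friction loss: W_f = μ_k mg d = 67.26 J
At 2: ½mv² + mgh₂ = mgh₁ − W_f
½mv² = 557.51 − 67.26 − 286.13 = 204.13 J
v = √(2 × 204.13/3.01) = 11.65 m/s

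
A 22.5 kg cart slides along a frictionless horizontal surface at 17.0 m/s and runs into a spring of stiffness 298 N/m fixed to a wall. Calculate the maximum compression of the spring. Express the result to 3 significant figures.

At max compression the cart is momentarily at rest: ½mv² = ½kx²
x = v√(m/k) = 17.0 × √(22.5/298) = 4.671 m

x = 4.67 m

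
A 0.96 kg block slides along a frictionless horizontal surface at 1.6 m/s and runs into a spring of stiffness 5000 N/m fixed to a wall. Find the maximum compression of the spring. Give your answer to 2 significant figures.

At max compression the block is momentarily at rest: ½mv² = ½kx²
x = v√(m/k) = 1.6 × √(0.96/5000) = 0.02217 m

x = 0.022 m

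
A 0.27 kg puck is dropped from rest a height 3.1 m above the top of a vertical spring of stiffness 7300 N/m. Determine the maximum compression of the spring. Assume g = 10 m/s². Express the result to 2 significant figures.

Let x be the compression. The total drop is H + x, and the puck is instantaneously at rest at max compression, so energy conservation gives:
mg(H + x) = ½kx²
½(7300)x² − (0.27)(10)x − (0.27)(10)(3.1) = 0
3650x² − 2.700x − 8.370 = 0
x = [2.700 + √(7.290 + 122202)]/(2 × 3650) = 0.04826 m

x = 0.048 m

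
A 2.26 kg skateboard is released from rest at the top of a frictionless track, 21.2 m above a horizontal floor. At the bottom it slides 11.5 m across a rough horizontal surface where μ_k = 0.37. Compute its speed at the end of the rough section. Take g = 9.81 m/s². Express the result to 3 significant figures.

v = 18.2 m/s

Energy at the top = energy at the end + work done against friction:
mgh = ½mv² + μ_k m g d
W_f = μ_k mg d = (0.37)(2.26)(9.81)(11.5) = 94.34 J
½mv² = mgh − W_f = 470.02 − 94.34 = 375.68 J
v = √(2 × 375.68/2.26) = 18.23 m/s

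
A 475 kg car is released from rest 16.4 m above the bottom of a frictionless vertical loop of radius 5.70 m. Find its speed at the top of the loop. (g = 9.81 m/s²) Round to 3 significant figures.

v = 9.90 m/s

Energy conservation: mgh = ½mv_top² + mg(2r)
v_top² = 2g(h − 2r) = 2(9.81)(16.4 − 11.40) = 98.10
v_top = 9.905 m/s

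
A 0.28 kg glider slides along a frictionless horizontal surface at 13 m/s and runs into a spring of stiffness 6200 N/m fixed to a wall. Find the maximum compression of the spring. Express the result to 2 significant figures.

x = 0.087 m

Conservation of energy between contact and max compression: ½mv² = ½kx²
x = v√(m/k) = 13 × √(0.28/6200) = 0.08736 m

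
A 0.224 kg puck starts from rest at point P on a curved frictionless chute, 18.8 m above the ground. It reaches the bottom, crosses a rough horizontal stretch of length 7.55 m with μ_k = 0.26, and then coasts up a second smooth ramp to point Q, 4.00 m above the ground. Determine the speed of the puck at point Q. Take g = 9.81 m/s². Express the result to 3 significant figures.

v = 15.9 m/s

Energy at P: mgh₁ = (0.224)(9.81)(18.8) = 41.312 J
Friction loss: W_f = μ_k mg d = 4.314 J
At Q: ½mv² + mgh₂ = mgh₁ − W_f
½mv² = 41.312 − 4.314 − 8.7898 = 28.209 J
v = √(2 × 28.209/0.224) = 15.87 m/s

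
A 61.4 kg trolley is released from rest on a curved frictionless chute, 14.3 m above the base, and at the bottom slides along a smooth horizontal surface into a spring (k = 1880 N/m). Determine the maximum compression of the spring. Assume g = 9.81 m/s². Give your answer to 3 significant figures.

x = 3.03 m

Energy conservation (no friction) from release to max compression: mgh = ½kx²
x = √(2mgh/k) = √(2 × 61.4 × 9.81 × 14.3 / 1880) = 3.027 m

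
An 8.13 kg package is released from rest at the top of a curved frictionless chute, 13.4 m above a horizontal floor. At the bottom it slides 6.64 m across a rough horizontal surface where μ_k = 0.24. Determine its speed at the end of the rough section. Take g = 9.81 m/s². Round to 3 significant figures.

v = 15.2 m/s

Energy at the top = energy at the end + work done against friction:
mgh = ½mv² + μ_k m g d
W_f = μ_k mg d = (0.24)(8.13)(9.81)(6.64) = 127.1 J
½mv² = mgh − W_f = 1068.7 − 127.1 = 941.62 J
v = √(2 × 941.62/8.13) = 15.22 m/s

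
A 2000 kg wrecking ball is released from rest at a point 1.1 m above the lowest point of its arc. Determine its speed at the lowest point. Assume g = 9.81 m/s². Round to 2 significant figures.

Equating total energy at the two states: mgh = ½mv²
v = √(2gh) = √(2 × 9.81 × 1.1) = √21.582 = 4.646 m/s

v = 4.6 m/s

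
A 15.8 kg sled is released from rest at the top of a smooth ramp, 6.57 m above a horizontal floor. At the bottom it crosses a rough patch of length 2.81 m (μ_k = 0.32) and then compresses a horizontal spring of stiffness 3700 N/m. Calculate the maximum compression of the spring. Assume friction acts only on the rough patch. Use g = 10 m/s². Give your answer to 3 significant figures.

Initial energy: E₁ = mgh = (15.8)(10)(6.57) = 1038.1 J
Friction removes W_f = μ_k mg d = (0.32)(15.8)(10)(2.81) = 142.1 J
Energy reaching the spring: E = 1038.1 − 142.1 = 895.99 J
At max compression ½kx² = E ⇒ x = √(2E/k) = √(2 × 895.99/3700) = 0.6959 m

x = 0.696 m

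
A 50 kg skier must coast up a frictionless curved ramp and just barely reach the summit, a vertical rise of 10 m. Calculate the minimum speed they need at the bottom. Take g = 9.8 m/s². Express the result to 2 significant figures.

v = 14 m/s

At the top they are momentarily at rest, so all KE converts to PE: ½mv² = mgh
v = √(2gh) = √(2 × 9.8 × 10) = 14.00 m/s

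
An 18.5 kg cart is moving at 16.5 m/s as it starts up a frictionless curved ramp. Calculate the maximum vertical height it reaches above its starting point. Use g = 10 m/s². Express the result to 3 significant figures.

By energy conservation, ½mv² = mgh
h = v²/(2g) = 16.5²/(2 × 10) = 13.61 m

h = 13.6 m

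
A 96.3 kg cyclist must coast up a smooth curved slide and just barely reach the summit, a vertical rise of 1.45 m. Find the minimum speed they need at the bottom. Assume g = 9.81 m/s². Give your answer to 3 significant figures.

v = 5.33 m/s

At the top they are momentarily at rest, so all KE converts to PE: ½mv² = mgh
v = √(2gh) = √(2 × 9.81 × 1.45) = 5.334 m/s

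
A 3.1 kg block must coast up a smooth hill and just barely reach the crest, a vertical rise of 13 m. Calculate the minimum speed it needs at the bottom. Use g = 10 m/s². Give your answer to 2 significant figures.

v = 16 m/s

At the top it is momentarily at rest, so all KE converts to PE: ½mv² = mgh
v = √(2gh) = √(2 × 10 × 13) = 16.12 m/s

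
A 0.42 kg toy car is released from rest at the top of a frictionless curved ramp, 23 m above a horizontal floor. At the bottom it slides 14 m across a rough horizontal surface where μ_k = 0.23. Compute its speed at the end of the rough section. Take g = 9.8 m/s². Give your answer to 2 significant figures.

Energy at the top = energy at the end + work done against friction:
mgh = ½mv² + μ_k m g d
W_f = μ_k mg d = (0.23)(0.42)(9.8)(14) = 13.25 J
½mv² = mgh − W_f = 94.668 − 13.25 = 81.414 J
v = √(2 × 81.414/0.42) = 19.69 m/s

v = 20 m/s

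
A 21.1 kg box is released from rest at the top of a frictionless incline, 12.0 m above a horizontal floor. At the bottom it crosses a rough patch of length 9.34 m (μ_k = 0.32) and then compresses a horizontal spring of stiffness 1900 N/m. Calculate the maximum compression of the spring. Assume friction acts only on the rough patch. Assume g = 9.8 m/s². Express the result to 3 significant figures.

Initial energy: E₁ = mgh = (21.1)(9.8)(12.0) = 2481.4 J
Friction removes W_f = μ_k mg d = (0.32)(21.1)(9.8)(9.34) = 618.0 J
Energy reaching the spring: E = 2481.4 − 618.0 = 1863.3 J
At max compression ½kx² = E ⇒ x = √(2E/k) = √(2 × 1863.3/1900) = 1.401 m

x = 1.40 m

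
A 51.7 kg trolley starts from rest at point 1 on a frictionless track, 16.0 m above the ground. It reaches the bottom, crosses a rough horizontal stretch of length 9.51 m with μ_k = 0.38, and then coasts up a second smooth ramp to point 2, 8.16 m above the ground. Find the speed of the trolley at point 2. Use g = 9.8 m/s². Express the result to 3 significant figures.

Energy at 1: mgh₁ = (51.7)(9.8)(16.0) = 8106.6 J
Friction loss: W_f = μ_k mg d = 1831 J
At 2: ½mv² + mgh₂ = mgh₁ − W_f
½mv² = 8106.6 − 1831 − 4134.3 = 2141.2 J
v = √(2 × 2141.2/51.7) = 9.101 m/s

v = 9.10 m/s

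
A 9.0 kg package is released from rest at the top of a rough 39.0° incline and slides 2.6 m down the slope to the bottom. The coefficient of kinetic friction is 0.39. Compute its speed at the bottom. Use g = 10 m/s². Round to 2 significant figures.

Energy: mgh = ½mv² + W_f, with h = L sinθ and W_f = μ_k (mg cosθ) L
mgh = mgL sinθ = (9.0)(10)(2.6)sin39.0° = 147.26 J
W_f = μ_k mg cosθ · L = (0.39)(9.0)(10)cos39.0°·2.6 = 70.92 J
½mv² = 147.26 − 70.92 = 76.339 J
v = √(2 × 76.339/9.0) = 4.119 m/s

v = 4.1 m/s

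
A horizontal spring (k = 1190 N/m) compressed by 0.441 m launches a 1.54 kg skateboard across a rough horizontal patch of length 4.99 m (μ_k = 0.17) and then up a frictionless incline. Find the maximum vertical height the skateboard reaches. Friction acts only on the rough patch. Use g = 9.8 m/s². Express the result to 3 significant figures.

Spring energy: E₀ = ½kx² = ½(1190)(0.441)² = 115.72 J
Friction: W_f = μ_k mg d = (0.17)(1.54)(9.8)(4.99) = 12.80 J
Energy at base of ramp: E = 115.72 − 12.80 = 102.91 J
At max height all remaining energy is PE: mgh = E ⇒ h = E/(mg) = 102.91/(1.54 × 9.8) = 6.819 m

h = 6.82 m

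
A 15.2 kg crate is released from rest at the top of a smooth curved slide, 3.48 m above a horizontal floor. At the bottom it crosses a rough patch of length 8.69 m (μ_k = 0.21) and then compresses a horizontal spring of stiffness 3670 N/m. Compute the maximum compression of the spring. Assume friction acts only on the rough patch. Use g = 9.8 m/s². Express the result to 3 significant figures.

x = 0.367 m

Initial energy: E₁ = mgh = (15.2)(9.8)(3.48) = 518.38 J
Friction removes W_f = μ_k mg d = (0.21)(15.2)(9.8)(8.69) = 271.8 J
Energy reaching the spring: E = 518.38 − 271.8 = 246.54 J
At max compression ½kx² = E ⇒ x = √(2E/k) = √(2 × 246.54/3670) = 0.3665 m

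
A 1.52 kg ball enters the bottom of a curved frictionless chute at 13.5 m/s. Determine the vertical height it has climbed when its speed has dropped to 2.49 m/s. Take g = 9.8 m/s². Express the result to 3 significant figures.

Conservation of energy: ½mv₁² = ½mv₂² + mgh
h = (v₁² − v₂²)/(2g) = (13.5² − 2.49²)/(2 × 9.8) = 8.982 m

h = 8.98 m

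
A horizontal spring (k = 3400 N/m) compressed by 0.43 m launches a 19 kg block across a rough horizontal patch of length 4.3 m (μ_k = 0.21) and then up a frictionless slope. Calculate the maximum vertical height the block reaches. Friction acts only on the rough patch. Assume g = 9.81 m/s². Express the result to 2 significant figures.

h = 0.78 m

Spring energy: E₀ = ½kx² = ½(3400)(0.43)² = 314.33 J
Friction: W_f = μ_k mg d = (0.21)(19)(9.81)(4.3) = 168.3 J
Energy at base of ramp: E = 314.33 − 168.3 = 146.02 J
At max height all remaining energy is PE: mgh = E ⇒ h = E/(mg) = 146.02/(19 × 9.81) = 0.7834 m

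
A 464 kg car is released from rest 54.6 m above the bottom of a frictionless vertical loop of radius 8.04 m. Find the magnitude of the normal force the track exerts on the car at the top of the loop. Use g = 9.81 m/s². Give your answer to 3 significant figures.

N = 39100 N

Energy from release to top (height 2r): mgh = ½mv_top² + mg(2r)
v_top² = 2g(h − 2r) = 2(9.81)(54.6 − 16.08) = 755.76 m²/s²
At the top, both N and weight point toward the centre: N + mg = mv_top²/r
N = m(v_top²/r − g) = 464(755.76/8.04 − 9.81) = 39064 N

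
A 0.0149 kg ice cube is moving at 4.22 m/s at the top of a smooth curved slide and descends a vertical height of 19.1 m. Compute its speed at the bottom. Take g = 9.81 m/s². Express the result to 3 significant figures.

v = 19.8 m/s

Equating total energy at the two states: ½mv₀² + mgh = ½mv²
The mass cancels from both sides.
v² = v₀² + 2gh = (4.22)² + 2(9.81)(19.1) = 392.55
v = √392.55 = 19.81 m/s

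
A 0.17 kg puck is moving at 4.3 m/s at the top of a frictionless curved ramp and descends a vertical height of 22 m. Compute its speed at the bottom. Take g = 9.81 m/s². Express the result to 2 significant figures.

Equating total energy at the two states: ½mv₀² + mgh = ½mv²
v² = v₀² + 2gh = (4.3)² + 2(9.81)(22) = 450.13
v = √450.13 = 21.22 m/s

v = 21 m/s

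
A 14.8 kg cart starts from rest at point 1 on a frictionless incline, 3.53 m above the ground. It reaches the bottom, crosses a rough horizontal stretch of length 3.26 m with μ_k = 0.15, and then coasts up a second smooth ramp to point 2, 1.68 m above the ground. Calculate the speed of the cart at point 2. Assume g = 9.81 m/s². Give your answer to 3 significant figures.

v = 5.17 m/s

Energy at 1: mgh₁ = (14.8)(9.81)(3.53) = 512.51 J
Friction loss: W_f = μ_k mg d = 71.00 J
At 2: ½mv² + mgh₂ = mgh₁ − W_f
½mv² = 512.51 − 71.00 − 243.92 = 197.60 J
v = √(2 × 197.60/14.8) = 5.167 m/s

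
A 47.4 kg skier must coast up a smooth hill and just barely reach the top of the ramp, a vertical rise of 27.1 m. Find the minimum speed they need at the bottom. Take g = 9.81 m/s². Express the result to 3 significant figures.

v = 23.1 m/s

At the top they are momentarily at rest, so all KE converts to PE: ½mv² = mgh
v = √(2gh) = √(2 × 9.81 × 27.1) = 23.06 m/s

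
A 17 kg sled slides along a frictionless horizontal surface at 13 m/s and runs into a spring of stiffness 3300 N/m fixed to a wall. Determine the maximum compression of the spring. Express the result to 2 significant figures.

At max compression the sled is momentarily at rest: ½mv² = ½kx²
x = v√(m/k) = 13 × √(17/3300) = 0.9331 m

x = 0.93 m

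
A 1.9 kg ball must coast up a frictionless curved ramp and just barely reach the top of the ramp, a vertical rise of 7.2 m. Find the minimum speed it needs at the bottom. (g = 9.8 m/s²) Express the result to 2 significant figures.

v = 12 m/s

At the top it is momentarily at rest, so all KE converts to PE: ½mv² = mgh
v = √(2gh) = √(2 × 9.8 × 7.2) = 11.88 m/s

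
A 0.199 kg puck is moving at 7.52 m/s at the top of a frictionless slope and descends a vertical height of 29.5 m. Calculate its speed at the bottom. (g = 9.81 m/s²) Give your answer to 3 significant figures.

v = 25.2 m/s

Equating total energy at the two states: ½mv₀² + mgh = ½mv²
The mass cancels from both sides.
v² = v₀² + 2gh = (7.52)² + 2(9.81)(29.5) = 635.34
v = √635.34 = 25.21 m/s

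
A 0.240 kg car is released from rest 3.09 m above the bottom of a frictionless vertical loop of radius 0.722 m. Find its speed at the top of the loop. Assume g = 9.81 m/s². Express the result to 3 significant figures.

Energy conservation: mgh = ½mv_top² + mg(2r)
v_top² = 2g(h − 2r) = 2(9.81)(3.09 − 1.444) = 32.29
v_top = 5.683 m/s

v = 5.68 m/s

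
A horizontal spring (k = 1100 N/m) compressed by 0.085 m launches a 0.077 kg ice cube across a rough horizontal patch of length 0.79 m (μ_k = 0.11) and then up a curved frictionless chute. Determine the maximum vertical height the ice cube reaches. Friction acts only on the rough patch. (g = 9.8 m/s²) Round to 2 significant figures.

h = 5.2 m

Spring energy: E₀ = ½kx² = ½(1100)(0.085)² = 3.9738 J
Friction: W_f = μ_k mg d = (0.11)(0.077)(9.8)(0.79) = 0.06557 J
Energy at base of ramp: E = 3.9738 − 0.06557 = 3.9082 J
At max height all remaining energy is PE: mgh = E ⇒ h = E/(mg) = 3.9082/(0.077 × 9.8) = 5.179 m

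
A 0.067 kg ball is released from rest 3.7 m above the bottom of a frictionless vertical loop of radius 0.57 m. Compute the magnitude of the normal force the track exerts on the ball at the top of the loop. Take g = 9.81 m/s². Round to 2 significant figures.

N = 5.2 N

Energy from release to top (height 2r): mgh = ½mv_top² + mg(2r)
v_top² = 2g(h − 2r) = 2(9.81)(3.7 − 1.140) = 50.227 m²/s²
At the top, both N and weight point toward the centre: N + mg = mv_top²/r
N = m(v_top²/r − g) = 0.067(50.227/0.57 − 9.81) = 5.247 N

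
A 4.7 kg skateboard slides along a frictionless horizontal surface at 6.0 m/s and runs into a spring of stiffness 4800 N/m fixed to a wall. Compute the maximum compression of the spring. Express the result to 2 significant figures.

All KE is stored as spring PE at maximum compression: ½mv² = ½kx²
x = v√(m/k) = 6.0 × √(4.7/4800) = 0.1877 m

x = 0.19 m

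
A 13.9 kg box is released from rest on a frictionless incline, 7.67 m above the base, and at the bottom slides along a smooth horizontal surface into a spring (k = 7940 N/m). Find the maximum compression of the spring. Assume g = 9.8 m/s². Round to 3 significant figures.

x = 0.513 m

Gravitational PE at the top equals spring PE at max compression: mgh = ½kx²
x = √(2mgh/k) = √(2 × 13.9 × 9.8 × 7.67 / 7940) = 0.5130 m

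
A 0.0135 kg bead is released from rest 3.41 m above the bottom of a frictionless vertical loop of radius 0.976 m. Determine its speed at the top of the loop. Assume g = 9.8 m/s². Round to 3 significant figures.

Energy conservation: mgh = ½mv_top² + mg(2r)
v_top² = 2g(h − 2r) = 2(9.8)(3.41 − 1.952) = 28.58
v_top = 5.346 m/s

v = 5.35 m/s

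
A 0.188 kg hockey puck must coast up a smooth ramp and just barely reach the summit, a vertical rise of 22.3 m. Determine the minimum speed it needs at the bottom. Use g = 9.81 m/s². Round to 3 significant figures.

v = 20.9 m/s

At the top it is momentarily at rest, so all KE converts to PE: ½mv² = mgh
v = √(2gh) = √(2 × 9.81 × 22.3) = 20.92 m/s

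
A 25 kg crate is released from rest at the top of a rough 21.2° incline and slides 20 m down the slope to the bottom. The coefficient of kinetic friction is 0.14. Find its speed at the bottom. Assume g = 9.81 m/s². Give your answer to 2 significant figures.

Taking the bottom as reference, mgh = ½mv² + μ_k N L with h = L sinθ, N = mg cosθ:
mgh = mgL sinθ = (25)(9.81)(20)sin21.2° = 1773.8 J
W_f = μ_k mg cosθ · L = (0.14)(25)(9.81)cos21.2°·20 = 640.2 J
½mv² = 1773.8 − 640.2 = 1133.5 J
v = √(2 × 1133.5/25) = 9.523 m/s

v = 9.5 m/s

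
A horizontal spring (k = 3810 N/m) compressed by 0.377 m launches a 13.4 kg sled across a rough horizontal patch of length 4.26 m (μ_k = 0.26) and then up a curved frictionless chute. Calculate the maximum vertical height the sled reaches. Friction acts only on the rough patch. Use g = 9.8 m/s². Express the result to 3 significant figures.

h = 0.954 m

Spring energy: E₀ = ½kx² = ½(3810)(0.377)² = 270.76 J
Friction: W_f = μ_k mg d = (0.26)(13.4)(9.8)(4.26) = 145.5 J
Energy at base of ramp: E = 270.76 − 145.5 = 125.31 J
At max height all remaining energy is PE: mgh = E ⇒ h = E/(mg) = 125.31/(13.4 × 9.8) = 0.9542 m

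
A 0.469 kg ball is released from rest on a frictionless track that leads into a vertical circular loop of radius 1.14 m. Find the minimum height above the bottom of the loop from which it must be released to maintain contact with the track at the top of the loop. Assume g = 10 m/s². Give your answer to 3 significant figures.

At the top, for minimum speed gravity alone supplies the centripetal force: mg = mv_top²/r ⇒ v_top² = gr = 11.40 m²/s²
Energy conservation from release height h to the top (height 2r): mgh = ½mv_top² + mg(2r)
h = v_top²/(2g) + 2r = r/2 + 2r = 5r/2 = 2.850 m

h = 2.85 m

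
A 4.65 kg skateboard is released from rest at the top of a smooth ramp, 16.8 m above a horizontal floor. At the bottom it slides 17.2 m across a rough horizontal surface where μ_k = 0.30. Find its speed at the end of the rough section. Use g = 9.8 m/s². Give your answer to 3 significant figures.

v = 15.1 m/s

Energy at the top = energy at the end + work done against friction:
mgh = ½mv² + μ_k m g d
W_f = μ_k mg d = (0.30)(4.65)(9.8)(17.2) = 235.1 J
½mv² = mgh − W_f = 765.58 − 235.1 = 530.43 J
v = √(2 × 530.43/4.65) = 15.10 m/s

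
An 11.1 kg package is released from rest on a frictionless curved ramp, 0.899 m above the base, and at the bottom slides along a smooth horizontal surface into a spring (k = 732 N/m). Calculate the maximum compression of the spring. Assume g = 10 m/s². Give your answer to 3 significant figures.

x = 0.522 m

Energy conservation (no friction) from release to max compression: mgh = ½kx²
x = √(2mgh/k) = √(2 × 11.1 × 10 × 0.899 / 732) = 0.5222 m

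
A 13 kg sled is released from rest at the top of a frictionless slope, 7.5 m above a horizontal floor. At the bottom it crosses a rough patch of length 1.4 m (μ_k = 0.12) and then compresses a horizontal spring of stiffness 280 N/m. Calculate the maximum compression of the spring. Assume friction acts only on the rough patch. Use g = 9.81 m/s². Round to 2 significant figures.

Initial energy: E₁ = mgh = (13)(9.81)(7.5) = 956.48 J
Friction removes W_f = μ_k mg d = (0.12)(13)(9.81)(1.4) = 21.43 J
Energy reaching the spring: E = 956.48 − 21.43 = 935.05 J
At max compression ½kx² = E ⇒ x = √(2E/k) = √(2 × 935.05/280) = 2.584 m

x = 2.6 m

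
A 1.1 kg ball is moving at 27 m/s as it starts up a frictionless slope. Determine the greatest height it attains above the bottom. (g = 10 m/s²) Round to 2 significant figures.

Setting KE at the bottom equal to PE gained: ½mv² = mgh
h = v²/(2g) = 27²/(2 × 10) = 36.45 m

h = 36 m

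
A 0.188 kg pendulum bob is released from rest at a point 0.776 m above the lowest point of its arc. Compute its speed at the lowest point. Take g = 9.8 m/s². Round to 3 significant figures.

v = 3.90 m/s

By conservation of mechanical energy, mgh = ½mv²
The mass cancels from both sides.
v = √(2gh) = √(2 × 9.8 × 0.776) = √15.210 = 3.900 m/s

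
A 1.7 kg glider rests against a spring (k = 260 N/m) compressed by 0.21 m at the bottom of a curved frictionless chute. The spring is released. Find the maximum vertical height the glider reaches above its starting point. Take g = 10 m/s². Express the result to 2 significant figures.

h = 0.34 m

Energy conservation from release to the highest point: ½kx² = mgh
h = kx²/(2mg) = (260)(0.21)²/(2 × 1.7 × 10) = 0.3372 m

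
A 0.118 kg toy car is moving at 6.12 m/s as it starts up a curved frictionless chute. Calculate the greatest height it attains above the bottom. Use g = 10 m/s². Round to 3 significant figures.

h = 1.87 m

Setting KE at the bottom equal to PE gained: ½mv² = mgh
h = v²/(2g) = 6.12²/(2 × 10) = 1.873 m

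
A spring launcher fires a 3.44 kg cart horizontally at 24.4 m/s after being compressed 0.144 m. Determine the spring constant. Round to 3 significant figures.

k = 98800 N/m

½kx² = ½mv²
k = mv²/x² = (3.44)(24.4)²/(0.144)² = 98767 N/m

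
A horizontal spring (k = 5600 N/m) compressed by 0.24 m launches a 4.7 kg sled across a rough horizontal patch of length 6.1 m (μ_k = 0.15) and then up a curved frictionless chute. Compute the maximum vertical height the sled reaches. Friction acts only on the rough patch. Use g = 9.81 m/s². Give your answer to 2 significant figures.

Spring energy: E₀ = ½kx² = ½(5600)(0.24)² = 161.28 J
Friction: W_f = μ_k mg d = (0.15)(4.7)(9.81)(6.1) = 42.19 J
Energy at base of ramp: E = 161.28 − 42.19 = 119.09 J
At max height all remaining energy is PE: mgh = E ⇒ h = E/(mg) = 119.09/(4.7 × 9.81) = 2.583 m

h = 2.6 m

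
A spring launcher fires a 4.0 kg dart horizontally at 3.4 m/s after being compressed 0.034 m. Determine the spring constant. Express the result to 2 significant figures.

k = 40000 N/m

Spring PE at full compression equals KE at release: ½kx² = ½mv²
k = mv²/x² = (4.0)(3.4)²/(0.034)² = 40000 N/m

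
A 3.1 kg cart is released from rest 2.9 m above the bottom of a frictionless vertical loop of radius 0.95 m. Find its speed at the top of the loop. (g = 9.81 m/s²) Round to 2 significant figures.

v = 4.4 m/s

Energy conservation: mgh = ½mv_top² + mg(2r)
v_top² = 2g(h − 2r) = 2(9.81)(2.9 − 1.900) = 19.62
v_top = 4.429 m/s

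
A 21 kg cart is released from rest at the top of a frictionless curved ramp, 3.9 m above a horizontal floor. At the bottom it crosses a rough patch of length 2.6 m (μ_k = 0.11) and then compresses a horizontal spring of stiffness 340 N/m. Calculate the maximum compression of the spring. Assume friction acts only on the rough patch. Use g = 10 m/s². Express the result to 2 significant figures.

Initial energy: E₁ = mgh = (21)(10)(3.9) = 819.00 J
Friction removes W_f = μ_k mg d = (0.11)(21)(10)(2.6) = 60.06 J
Energy reaching the spring: E = 819.00 − 60.06 = 758.94 J
At max compression ½kx² = E ⇒ x = √(2E/k) = √(2 × 758.94/340) = 2.113 m

x = 2.1 m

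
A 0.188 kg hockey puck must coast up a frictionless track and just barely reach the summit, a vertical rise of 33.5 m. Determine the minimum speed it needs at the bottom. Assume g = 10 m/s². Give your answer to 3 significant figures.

v = 25.9 m/s

At the top it is momentarily at rest, so all KE converts to PE: ½mv² = mgh
v = √(2gh) = √(2 × 10 × 33.5) = 25.88 m/s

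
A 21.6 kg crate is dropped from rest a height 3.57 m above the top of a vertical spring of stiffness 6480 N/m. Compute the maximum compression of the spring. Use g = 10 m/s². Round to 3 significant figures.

Let x be the compression. The total drop is H + x, and the crate is instantaneously at rest at max compression, so energy conservation gives:
mg(H + x) = ½kx²
½(6480)x² − (21.6)(10)x − (21.6)(10)(3.57) = 0
3240x² − 216.0x − 771.1 = 0
x = [216.0 + √(46656 + 9.9937e+06)]/(2 × 3240) = 0.5223 m

x = 0.522 m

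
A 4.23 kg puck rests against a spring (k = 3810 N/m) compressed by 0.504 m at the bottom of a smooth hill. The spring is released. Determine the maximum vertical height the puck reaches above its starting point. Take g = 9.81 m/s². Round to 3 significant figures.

h = 11.7 m

Energy conservation from release to the highest point: ½kx² = mgh
h = kx²/(2mg) = (3810)(0.504)²/(2 × 4.23 × 9.81) = 11.66 m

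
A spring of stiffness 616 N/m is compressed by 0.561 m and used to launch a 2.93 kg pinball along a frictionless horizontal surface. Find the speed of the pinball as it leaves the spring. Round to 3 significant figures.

Conservation of energy: ½kx² = ½mv²
v = x√(k/m) = 0.561 × √(616/2.93) = 8.134 m/s

v = 8.13 m/s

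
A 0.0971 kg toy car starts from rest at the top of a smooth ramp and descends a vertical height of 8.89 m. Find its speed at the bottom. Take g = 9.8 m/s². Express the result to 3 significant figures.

v = 13.2 m/s

Equating total energy at the two states: mgh = ½mv²
v = √(2gh) = √(2 × 9.8 × 8.89) = √174.24 = 13.20 m/s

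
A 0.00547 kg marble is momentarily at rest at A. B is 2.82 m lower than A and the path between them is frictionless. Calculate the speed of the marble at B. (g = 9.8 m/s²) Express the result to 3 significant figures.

v = 7.43 m/s

Energy conservation between the two points: mgh = ½mv²
v = √(2gh) = √(2 × 9.8 × 2.82) = √55.272 = 7.435 m/s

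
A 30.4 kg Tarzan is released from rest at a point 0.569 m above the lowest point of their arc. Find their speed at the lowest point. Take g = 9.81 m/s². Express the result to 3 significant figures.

By conservation of mechanical energy, mgh = ½mv²
The mass cancels from both sides.
v = √(2gh) = √(2 × 9.81 × 0.569) = √11.164 = 3.341 m/s

v = 3.34 m/s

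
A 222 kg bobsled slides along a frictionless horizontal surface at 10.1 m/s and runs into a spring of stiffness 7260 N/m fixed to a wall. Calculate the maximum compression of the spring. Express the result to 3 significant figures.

All KE is stored as spring PE at maximum compression: ½mv² = ½kx²
x = v√(m/k) = 10.1 × √(222/7260) = 1.766 m

x = 1.77 m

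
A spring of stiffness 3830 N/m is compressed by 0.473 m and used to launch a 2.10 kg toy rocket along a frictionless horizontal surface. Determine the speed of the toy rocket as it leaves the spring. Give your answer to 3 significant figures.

v = 20.2 m/s

Conservation of energy: ½kx² = ½mv²
v = x√(k/m) = 0.473 × √(3830/2.10) = 20.20 m/s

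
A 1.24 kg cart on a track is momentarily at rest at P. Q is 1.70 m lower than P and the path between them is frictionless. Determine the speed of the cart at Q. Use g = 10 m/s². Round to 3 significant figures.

v = 5.83 m/s

Equating total energy at the two states: mgh = ½mv²
The mass cancels from both sides.
v = √(2gh) = √(2 × 10 × 1.70) = √34.000 = 5.831 m/s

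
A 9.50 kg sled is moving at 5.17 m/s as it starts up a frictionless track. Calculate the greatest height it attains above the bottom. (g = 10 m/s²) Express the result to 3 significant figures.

Setting KE at the bottom equal to PE gained: ½mv² = mgh
h = v²/(2g) = 5.17²/(2 × 10) = 1.336 m

h = 1.34 m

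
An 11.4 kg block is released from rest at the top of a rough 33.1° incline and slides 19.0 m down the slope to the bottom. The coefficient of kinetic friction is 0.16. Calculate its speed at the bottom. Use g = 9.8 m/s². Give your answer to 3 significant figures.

Work–energy: mg(L sinθ) − μ_k(mg cosθ)L = ½mv²
mgh = mgL sinθ = (11.4)(9.8)(19.0)sin33.1° = 1159.2 J
W_f = μ_k mg cosθ · L = (0.16)(11.4)(9.8)cos33.1°·19.0 = 284.5 J
½mv² = 1159.2 − 284.5 = 874.69 J
v = √(2 × 874.69/11.4) = 12.39 m/s

v = 12.4 m/s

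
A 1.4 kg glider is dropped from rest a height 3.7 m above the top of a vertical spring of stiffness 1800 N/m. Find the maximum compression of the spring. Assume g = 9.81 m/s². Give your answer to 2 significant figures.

x = 0.25 m

Measuring PE from the top of the relaxed spring, at max compression the glider has dropped H + x with zero KE, so:
mg(H + x) = ½kx²
½(1800)x² − (1.4)(9.81)x − (1.4)(9.81)(3.7) = 0
900.0x² − 13.73x − 50.82 = 0
x = [13.73 + √(188.6 + 182937)]/(2 × 900.0) = 0.2454 m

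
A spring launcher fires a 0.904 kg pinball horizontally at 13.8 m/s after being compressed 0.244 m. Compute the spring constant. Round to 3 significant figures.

k = 2890 N/m

Energy stored in the spring equals the launch KE: ½kx² = ½mv²
k = mv²/x² = (0.904)(13.8)²/(0.244)² = 2892 N/m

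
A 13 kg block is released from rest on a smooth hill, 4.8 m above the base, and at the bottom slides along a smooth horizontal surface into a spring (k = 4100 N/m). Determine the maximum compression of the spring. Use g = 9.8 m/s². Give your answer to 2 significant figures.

Gravitational PE at the top equals spring PE at max compression: mgh = ½kx²
x = √(2mgh/k) = √(2 × 13 × 9.8 × 4.8 / 4100) = 0.5462 m

x = 0.55 m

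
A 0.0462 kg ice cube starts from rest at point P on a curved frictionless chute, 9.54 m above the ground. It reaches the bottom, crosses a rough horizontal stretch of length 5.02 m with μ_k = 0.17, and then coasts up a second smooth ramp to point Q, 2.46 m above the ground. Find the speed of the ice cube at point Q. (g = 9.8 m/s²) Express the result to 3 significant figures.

Energy at P: mgh₁ = (0.0462)(9.8)(9.54) = 4.3193 J
Friction loss: W_f = μ_k mg d = 0.3864 J
At Q: ½mv² + mgh₂ = mgh₁ − W_f
½mv² = 4.3193 − 0.3864 − 1.1138 = 2.8192 J
v = √(2 × 2.8192/0.0462) = 11.05 m/s

v = 11.0 m/s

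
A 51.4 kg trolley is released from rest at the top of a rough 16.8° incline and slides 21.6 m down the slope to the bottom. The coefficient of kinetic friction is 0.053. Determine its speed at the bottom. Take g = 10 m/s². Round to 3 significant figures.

v = 10.1 m/s

Work–energy: mg(L sinθ) − μ_k(mg cosθ)L = ½mv²
mgh = mgL sinθ = (51.4)(10)(21.6)sin16.8° = 3208.9 J
W_f = μ_k mg cosθ · L = (0.053)(51.4)(10)cos16.8°·21.6 = 563.3 J
½mv² = 3208.9 − 563.3 = 2645.6 J
v = √(2 × 2645.6/51.4) = 10.15 m/s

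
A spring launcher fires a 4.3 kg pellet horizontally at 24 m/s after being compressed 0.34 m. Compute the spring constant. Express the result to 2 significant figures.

Energy stored in the spring equals the launch KE: ½kx² = ½mv²
k = mv²/x² = (4.3)(24)²/(0.34)² = 21426 N/m

k = 21000 N/m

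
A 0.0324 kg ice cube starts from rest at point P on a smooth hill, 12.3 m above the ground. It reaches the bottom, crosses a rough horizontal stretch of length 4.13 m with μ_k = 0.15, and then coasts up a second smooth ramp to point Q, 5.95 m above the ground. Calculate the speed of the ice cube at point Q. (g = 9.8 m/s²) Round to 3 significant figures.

v = 10.6 m/s

Energy at P: mgh₁ = (0.0324)(9.8)(12.3) = 3.9055 J
Friction loss: W_f = μ_k mg d = 0.1967 J
At Q: ½mv² + mgh₂ = mgh₁ − W_f
½mv² = 3.9055 − 0.1967 − 1.8892 = 1.8195 J
v = √(2 × 1.8195/0.0324) = 10.60 m/s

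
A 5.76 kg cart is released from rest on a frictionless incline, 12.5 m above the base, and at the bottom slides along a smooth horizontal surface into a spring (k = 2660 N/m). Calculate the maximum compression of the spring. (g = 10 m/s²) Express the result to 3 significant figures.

x = 0.736 m

Energy conservation (no friction) from release to max compression: mgh = ½kx²
x = √(2mgh/k) = √(2 × 5.76 × 10 × 12.5 / 2660) = 0.7358 m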